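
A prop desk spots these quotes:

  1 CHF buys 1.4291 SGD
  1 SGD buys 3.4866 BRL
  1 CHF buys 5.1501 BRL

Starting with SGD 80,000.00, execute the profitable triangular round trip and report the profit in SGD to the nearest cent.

Profitable loop is SGD → CHF → BRL → SGD:
SGD 80,000.00 ÷ 1.4291 = CHF 55,979.29
CHF 55,979.29 × 5.1501 = BRL 288,298.93
BRL 288,298.93 ÷ 3.4866 = SGD 82,687.70
Profit = SGD 82,687.70 − SGD 80,000.00

Profit: SGD 2,687.70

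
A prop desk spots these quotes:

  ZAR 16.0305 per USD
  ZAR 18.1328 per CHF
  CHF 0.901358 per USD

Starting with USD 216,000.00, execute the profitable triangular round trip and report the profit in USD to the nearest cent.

Profit: USD 4,226.14

Profitable loop is USD → CHF → ZAR → USD:
USD 216,000.00 × 0.901358 = CHF 194,693.33
CHF 194,693.33 × 18.1328 = ZAR 3,530,335.18
ZAR 3,530,335.18 ÷ 16.0305 = USD 220,226.14
Profit = USD 220,226.14 − USD 216,000.00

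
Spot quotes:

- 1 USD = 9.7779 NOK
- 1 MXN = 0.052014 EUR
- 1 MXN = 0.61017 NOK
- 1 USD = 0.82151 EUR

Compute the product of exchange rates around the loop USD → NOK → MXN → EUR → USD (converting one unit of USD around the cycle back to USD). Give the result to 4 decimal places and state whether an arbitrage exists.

Around USD → NOK → MXN → EUR → USD: 1 × 9.7779 ÷ 0.61017 × 0.052014 ÷ 0.82151 = 1.014617
Product > 1; profitable direction is USD → NOK → MXN → EUR → USD.

1.0146 (arbitrage exists)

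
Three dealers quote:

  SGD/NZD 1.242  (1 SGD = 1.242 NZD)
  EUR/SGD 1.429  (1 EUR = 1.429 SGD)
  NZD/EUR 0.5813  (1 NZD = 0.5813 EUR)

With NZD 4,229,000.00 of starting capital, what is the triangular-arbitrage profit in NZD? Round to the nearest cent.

Profit: NZD 134,066.50

Profitable loop is NZD → EUR → SGD → NZD:
NZD 4,229,000.00 × 0.5813 = EUR 2,458,317.70
EUR 2,458,317.70 × 1.429 = SGD 3,512,935.99
SGD 3,512,935.99 × 1.242 = NZD 4,363,066.50
Profit = NZD 4,363,066.50 − NZD 4,229,000.00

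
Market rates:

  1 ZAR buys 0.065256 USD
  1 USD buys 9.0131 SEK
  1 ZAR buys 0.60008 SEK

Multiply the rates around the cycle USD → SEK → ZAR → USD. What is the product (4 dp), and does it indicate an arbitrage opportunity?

0.9801 (arbitrage exists)

Around USD → SEK → ZAR → USD: 1 × 9.0131 ÷ 0.60008 × 0.065256 = 0.980134
Product < 1; profitable direction is USD → ZAR → SEK → USD.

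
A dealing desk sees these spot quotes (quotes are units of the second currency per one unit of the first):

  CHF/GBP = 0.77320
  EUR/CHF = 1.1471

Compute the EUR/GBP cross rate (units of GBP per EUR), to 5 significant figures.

1 EUR × 1.1471 = 1.1471 CHF
1.1471 CHF × 0.77320 = 0.886938 GBP

EUR/GBP = 0.88694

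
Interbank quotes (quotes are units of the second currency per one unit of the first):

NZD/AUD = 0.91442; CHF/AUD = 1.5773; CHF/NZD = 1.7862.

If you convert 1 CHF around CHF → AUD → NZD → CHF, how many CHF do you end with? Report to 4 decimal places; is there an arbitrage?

0.9657 (arbitrage exists)

Around CHF → AUD → NZD → CHF: 1 × 1.5773 ÷ 0.91442 ÷ 1.7862 = 0.965692
Product < 1; profitable direction is CHF → NZD → AUD → CHF.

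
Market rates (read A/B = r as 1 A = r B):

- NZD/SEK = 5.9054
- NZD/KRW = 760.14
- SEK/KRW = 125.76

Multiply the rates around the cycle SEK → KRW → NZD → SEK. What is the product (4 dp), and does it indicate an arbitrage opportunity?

Around SEK → KRW → NZD → SEK: 1 × 125.76 ÷ 760.14 × 5.9054 = 0.977008
Product < 1; profitable direction is SEK → NZD → KRW → SEK.

0.9770 (arbitrage exists)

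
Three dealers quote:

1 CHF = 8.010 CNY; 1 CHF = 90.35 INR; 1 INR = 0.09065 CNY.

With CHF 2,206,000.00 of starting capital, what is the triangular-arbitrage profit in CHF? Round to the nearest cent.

Profitable loop is CHF → INR → CNY → CHF:
CHF 2,206,000.00 × 90.35 = INR 199,312,100.00
INR 199,312,100.00 × 0.09065 = CNY 18,067,641.86
CNY 18,067,641.86 ÷ 8.010 = CHF 2,255,635.69
Profit = CHF 2,255,635.69 − CHF 2,206,000.00

Profit: CHF 49,635.69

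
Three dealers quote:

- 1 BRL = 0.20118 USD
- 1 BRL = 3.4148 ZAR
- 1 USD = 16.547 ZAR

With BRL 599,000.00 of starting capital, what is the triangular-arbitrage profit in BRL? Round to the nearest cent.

Profit: BRL 15,452.09

Profitable loop is BRL → ZAR → USD → BRL:
BRL 599,000.00 × 3.4148 = ZAR 2,045,465.20
ZAR 2,045,465.20 ÷ 16.547 = USD 123,615.47
USD 123,615.47 ÷ 0.20118 = BRL 614,452.09
Profit = BRL 614,452.09 − BRL 599,000.00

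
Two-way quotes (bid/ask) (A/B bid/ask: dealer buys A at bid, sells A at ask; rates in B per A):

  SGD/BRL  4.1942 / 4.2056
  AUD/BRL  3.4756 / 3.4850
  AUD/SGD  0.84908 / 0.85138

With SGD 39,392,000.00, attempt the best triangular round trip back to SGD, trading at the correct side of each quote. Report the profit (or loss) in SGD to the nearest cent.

Best loop SGD → BRL → AUD → SGD:
SGD 39,392,000.00 × 4.1942 (sell SGD at bid) = BRL 165,217,926.40
BRL 165,217,926.40 ÷ 3.4850 (buy AUD at ask) = AUD 47,408,300.26
AUD 47,408,300.26 × 0.84908 (sell AUD at bid) = SGD 40,253,439.58

Net profit: SGD 861,439.58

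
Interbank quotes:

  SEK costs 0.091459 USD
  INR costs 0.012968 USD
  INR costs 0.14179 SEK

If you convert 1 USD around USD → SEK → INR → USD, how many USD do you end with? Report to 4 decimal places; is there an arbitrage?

Around USD → SEK → INR → USD: 1 ÷ 0.091459 ÷ 0.14179 × 0.012968 = 1.000002
Product ≈ 1 (deviation 0.000%, within rounding noise).

1.0000 (no arbitrage)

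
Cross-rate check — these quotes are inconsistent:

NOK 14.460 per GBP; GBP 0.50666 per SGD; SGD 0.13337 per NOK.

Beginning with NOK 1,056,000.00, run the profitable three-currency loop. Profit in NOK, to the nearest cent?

Profit: NOK 24,739.08

Profitable loop is NOK → GBP → SGD → NOK:
NOK 1,056,000.00 ÷ 14.460 = GBP 73,029.05
GBP 73,029.05 ÷ 0.50666 = SGD 144,138.17
SGD 144,138.17 ÷ 0.13337 = NOK 1,080,739.08
Profit = NOK 1,080,739.08 − NOK 1,056,000.00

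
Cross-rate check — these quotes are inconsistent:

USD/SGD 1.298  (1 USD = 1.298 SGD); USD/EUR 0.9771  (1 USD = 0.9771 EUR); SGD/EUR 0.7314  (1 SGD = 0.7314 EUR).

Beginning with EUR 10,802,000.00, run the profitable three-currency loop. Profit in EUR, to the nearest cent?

Profit: EUR 315,663.83

Profitable loop is EUR → SGD → USD → EUR:
EUR 10,802,000.00 ÷ 0.7314 = SGD 14,768,936.29
SGD 14,768,936.29 ÷ 1.298 = USD 11,378,225.18
USD 11,378,225.18 × 0.9771 = EUR 11,117,663.83
Profit = EUR 11,117,663.83 − EUR 10,802,000.00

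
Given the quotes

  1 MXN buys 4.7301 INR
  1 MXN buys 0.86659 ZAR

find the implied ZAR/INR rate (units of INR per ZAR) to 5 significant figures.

ZAR/INR = 5.4583

1 ZAR ÷ 0.86659 = 1.15395 MXN
1.15395 MXN × 4.7301 = 5.45829 INR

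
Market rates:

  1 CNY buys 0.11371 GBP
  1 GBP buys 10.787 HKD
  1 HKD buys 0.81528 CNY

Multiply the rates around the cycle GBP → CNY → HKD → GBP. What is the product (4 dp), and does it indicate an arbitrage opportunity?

1.0000 (no arbitrage)

Around GBP → CNY → HKD → GBP: 1 ÷ 0.11371 ÷ 0.81528 ÷ 10.787 = 0.999986
Product ≈ 1 (deviation 0.001%, within rounding noise).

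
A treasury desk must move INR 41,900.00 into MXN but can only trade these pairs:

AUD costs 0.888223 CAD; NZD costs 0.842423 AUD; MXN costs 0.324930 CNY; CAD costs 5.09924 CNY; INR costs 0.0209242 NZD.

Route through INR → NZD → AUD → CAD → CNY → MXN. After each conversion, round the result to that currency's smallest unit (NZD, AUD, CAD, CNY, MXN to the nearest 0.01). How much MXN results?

MXN 10,294.99

INR 41,900.00 × 0.0209242 = NZD 876.72
NZD 876.72 × 0.842423 = AUD 738.57
AUD 738.57 × 0.888223 = CAD 656.01
CAD 656.01 × 5.09924 = CNY 3,345.15
CNY 3,345.15 ÷ 0.324930 = MXN 10,294.99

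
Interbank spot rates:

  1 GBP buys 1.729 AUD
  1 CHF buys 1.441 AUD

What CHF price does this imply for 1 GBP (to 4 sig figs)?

GBP/CHF = 1.200

1 GBP × 1.729 = 1.729 AUD
1.729 AUD ÷ 1.441 = 1.19986 CHF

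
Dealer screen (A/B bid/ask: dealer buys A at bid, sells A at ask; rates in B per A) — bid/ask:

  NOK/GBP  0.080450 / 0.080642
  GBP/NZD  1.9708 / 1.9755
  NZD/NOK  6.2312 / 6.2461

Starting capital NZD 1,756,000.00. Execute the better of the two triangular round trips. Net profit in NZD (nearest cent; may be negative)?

Net profit: NZD 8,725.88

Best loop NZD → GBP → NOK → NZD:
NZD 1,756,000.00 ÷ 1.9755 (buy GBP at ask) = GBP 888,888.89
GBP 888,888.89 ÷ 0.080642 (buy NOK at ask) = NOK 11,022,654.31
NOK 11,022,654.31 ÷ 6.2461 (buy NZD at ask) = NZD 1,764,725.88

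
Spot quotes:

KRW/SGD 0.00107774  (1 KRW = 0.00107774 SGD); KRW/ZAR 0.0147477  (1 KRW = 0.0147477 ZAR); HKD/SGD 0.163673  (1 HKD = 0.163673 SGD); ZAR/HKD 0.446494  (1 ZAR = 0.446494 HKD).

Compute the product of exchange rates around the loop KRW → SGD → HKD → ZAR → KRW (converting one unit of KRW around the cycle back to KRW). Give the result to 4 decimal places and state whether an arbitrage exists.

Around KRW → SGD → HKD → ZAR → KRW: 1 × 0.00107774 ÷ 0.163673 ÷ 0.446494 ÷ 0.0147477 = 0.999993
Product ≈ 1 (deviation 0.001%, within rounding noise).

1.0000 (no arbitrage)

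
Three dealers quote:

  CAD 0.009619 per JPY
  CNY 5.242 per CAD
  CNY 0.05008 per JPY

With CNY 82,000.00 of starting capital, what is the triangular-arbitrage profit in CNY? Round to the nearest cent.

Profitable loop is CNY → JPY → CAD → CNY:
CNY 82,000.00 ÷ 0.05008 = JPY 1,637,380
JPY 1,637,380 × 0.009619 = CAD 15,749.96
CAD 15,749.96 × 5.242 = CNY 82,561.29
Profit = CNY 82,561.29 − CNY 82,000.00

Profit: CNY 561.29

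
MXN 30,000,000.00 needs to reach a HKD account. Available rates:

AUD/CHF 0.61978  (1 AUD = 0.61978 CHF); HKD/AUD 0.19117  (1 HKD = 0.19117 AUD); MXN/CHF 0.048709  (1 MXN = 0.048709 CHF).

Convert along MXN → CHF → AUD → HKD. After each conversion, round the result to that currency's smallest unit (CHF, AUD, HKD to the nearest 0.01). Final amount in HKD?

MXN 30,000,000.00 × 0.048709 = CHF 1,461,270.00
CHF 1,461,270.00 ÷ 0.61978 = AUD 2,357,723.71
AUD 2,357,723.71 ÷ 0.19117 = HKD 12,333,126.07

HKD 12,333,126.07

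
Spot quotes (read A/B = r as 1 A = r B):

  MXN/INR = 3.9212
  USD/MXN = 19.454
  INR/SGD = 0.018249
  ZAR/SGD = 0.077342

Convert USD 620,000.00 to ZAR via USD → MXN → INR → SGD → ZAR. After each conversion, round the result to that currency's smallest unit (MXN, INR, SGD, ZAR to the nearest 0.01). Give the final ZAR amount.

ZAR 11,159,462.26

USD 620,000.00 × 19.454 = MXN 12,061,480.00
MXN 12,061,480.00 × 3.9212 = INR 47,295,475.38
INR 47,295,475.38 × 0.018249 = SGD 863,095.13
SGD 863,095.13 ÷ 0.077342 = ZAR 11,159,462.26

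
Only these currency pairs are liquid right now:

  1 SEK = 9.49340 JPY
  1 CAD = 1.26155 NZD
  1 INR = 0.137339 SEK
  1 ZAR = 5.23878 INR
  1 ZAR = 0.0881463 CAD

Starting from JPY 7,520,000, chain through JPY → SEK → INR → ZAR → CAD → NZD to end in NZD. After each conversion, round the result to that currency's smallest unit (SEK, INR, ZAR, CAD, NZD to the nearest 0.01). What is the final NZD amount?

NZD 122,427.95

JPY 7,520,000 ÷ 9.49340 = SEK 792,129.27
SEK 792,129.27 ÷ 0.137339 = INR 5,767,693.59
INR 5,767,693.59 ÷ 5.23878 = ZAR 1,100,961.21
ZAR 1,100,961.21 × 0.0881463 = CAD 97,045.66
CAD 97,045.66 × 1.26155 = NZD 122,427.95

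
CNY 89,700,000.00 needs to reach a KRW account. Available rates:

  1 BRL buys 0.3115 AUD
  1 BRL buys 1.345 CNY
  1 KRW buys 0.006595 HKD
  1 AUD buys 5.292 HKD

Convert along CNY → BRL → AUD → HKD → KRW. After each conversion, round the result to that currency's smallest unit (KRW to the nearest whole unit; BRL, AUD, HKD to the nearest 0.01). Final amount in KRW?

KRW 16,669,909,627

CNY 89,700,000.00 ÷ 1.345 = BRL 66,691,449.81
BRL 66,691,449.81 × 0.3115 = AUD 20,774,386.62
AUD 20,774,386.62 × 5.292 = HKD 109,938,053.99
HKD 109,938,053.99 ÷ 0.006595 = KRW 16,669,909,627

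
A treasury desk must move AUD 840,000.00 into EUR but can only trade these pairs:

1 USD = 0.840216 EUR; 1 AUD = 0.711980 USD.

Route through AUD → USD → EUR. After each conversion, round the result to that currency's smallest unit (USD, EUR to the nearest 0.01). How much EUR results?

EUR 502,502.27

AUD 840,000.00 × 0.711980 = USD 598,063.20
USD 598,063.20 × 0.840216 = EUR 502,502.27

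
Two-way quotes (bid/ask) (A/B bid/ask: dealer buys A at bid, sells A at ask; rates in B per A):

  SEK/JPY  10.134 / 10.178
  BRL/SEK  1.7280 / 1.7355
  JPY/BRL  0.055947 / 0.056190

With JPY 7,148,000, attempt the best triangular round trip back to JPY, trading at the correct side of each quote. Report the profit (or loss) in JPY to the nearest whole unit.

Best loop JPY → SEK → BRL → JPY:
JPY 7,148,000 ÷ 10.178 (buy SEK at ask) = SEK 702,299.08
SEK 702,299.08 ÷ 1.7355 (buy BRL at ask) = BRL 404,666.71
BRL 404,666.71 ÷ 0.056190 (buy JPY at ask) = JPY 7,201,757

Net profit: JPY 53,757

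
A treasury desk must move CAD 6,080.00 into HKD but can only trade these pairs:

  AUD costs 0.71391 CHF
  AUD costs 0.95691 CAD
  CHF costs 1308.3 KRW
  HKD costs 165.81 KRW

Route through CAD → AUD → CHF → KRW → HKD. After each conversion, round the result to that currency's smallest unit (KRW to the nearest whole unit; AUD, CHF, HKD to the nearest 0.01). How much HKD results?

HKD 35,790.89

CAD 6,080.00 ÷ 0.95691 = AUD 6,353.78
AUD 6,353.78 × 0.71391 = CHF 4,536.03
CHF 4,536.03 × 1308.3 = KRW 5,934,488
KRW 5,934,488 ÷ 165.81 = HKD 35,790.89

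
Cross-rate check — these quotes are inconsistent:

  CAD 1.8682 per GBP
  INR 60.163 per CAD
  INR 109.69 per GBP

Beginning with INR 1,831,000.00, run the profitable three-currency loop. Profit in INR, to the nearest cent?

Profit: INR 45,178.52

Profitable loop is INR → GBP → CAD → INR:
INR 1,831,000.00 ÷ 109.69 = GBP 16,692.50
GBP 16,692.50 × 1.8682 = CAD 31,184.92
CAD 31,184.92 × 60.163 = INR 1,876,178.52
Profit = INR 1,876,178.52 − INR 1,831,000.00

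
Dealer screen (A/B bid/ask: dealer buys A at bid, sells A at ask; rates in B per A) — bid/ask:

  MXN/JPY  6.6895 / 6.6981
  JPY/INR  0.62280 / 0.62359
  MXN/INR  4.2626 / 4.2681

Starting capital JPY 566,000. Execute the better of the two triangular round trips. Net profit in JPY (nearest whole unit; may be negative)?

Net profit: JPY 11,617

Best loop JPY → MXN → INR → JPY:
JPY 566,000 ÷ 6.6981 (buy MXN at ask) = MXN 84,501.58
MXN 84,501.58 × 4.2626 (sell MXN at bid) = INR 360,196.41
INR 360,196.41 ÷ 0.62359 (buy JPY at ask) = JPY 577,617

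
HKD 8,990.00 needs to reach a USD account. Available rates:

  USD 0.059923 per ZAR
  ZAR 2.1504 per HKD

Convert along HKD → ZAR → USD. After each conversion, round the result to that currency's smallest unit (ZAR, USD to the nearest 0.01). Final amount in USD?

HKD 8,990.00 × 2.1504 = ZAR 19,332.10
ZAR 19,332.10 × 0.059923 = USD 1,158.44

USD 1,158.44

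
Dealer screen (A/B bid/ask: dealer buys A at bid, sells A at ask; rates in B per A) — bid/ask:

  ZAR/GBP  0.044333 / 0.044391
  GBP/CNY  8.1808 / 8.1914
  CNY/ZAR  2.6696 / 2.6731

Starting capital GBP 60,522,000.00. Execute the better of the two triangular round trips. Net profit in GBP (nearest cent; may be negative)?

Best loop GBP → ZAR → CNY → GBP:
GBP 60,522,000.00 ÷ 0.044391 (buy ZAR at ask) = ZAR 1,363,384,469.82
ZAR 1,363,384,469.82 ÷ 2.6731 (buy CNY at ask) = CNY 510,038,707.80
CNY 510,038,707.80 ÷ 8.1914 (buy GBP at ask) = GBP 62,265,144.88

Net profit: GBP 1,743,144.88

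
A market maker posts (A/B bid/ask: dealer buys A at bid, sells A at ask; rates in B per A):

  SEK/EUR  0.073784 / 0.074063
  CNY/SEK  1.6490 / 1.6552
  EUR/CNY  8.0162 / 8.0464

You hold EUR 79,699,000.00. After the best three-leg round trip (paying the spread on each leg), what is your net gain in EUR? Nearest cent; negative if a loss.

Net profit: EUR 1,098,789.01

Best loop EUR → SEK → CNY → EUR:
EUR 79,699,000.00 ÷ 0.074063 (buy SEK at ask) = SEK 1,076,097,376.56
SEK 1,076,097,376.56 ÷ 1.6552 (buy CNY at ask) = CNY 650,131,329.48
CNY 650,131,329.48 ÷ 8.0464 (buy EUR at ask) = EUR 80,797,789.01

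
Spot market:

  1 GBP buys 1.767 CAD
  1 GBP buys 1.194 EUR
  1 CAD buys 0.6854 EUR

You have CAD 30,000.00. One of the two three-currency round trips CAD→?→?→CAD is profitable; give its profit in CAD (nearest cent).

Profit: CAD 429.69

Profitable loop is CAD → EUR → GBP → CAD:
CAD 30,000.00 × 0.6854 = EUR 20,562.00
EUR 20,562.00 ÷ 1.194 = GBP 17,221.11
GBP 17,221.11 × 1.767 = CAD 30,429.69
Profit = CAD 30,429.69 − CAD 30,000.00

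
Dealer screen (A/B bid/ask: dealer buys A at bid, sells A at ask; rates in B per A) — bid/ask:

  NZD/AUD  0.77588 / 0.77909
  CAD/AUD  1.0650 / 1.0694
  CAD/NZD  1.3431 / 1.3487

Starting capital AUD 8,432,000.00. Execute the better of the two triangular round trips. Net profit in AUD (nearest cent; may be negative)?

Net profit: AUD 114,281.98

Best loop AUD → NZD → CAD → AUD:
AUD 8,432,000.00 ÷ 0.77909 (buy NZD at ask) = NZD 10,822,883.11
NZD 10,822,883.11 ÷ 1.3487 (buy CAD at ask) = CAD 8,024,677.92
CAD 8,024,677.92 × 1.0650 (sell CAD at bid) = AUD 8,546,281.98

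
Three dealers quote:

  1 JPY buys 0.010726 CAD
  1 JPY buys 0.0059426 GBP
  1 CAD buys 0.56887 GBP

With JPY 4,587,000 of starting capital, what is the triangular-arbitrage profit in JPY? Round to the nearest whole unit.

Profit: JPY 122,807

Profitable loop is JPY → CAD → GBP → JPY:
JPY 4,587,000 × 0.010726 = CAD 49,200.16
CAD 49,200.16 × 0.56887 = GBP 27,988.50
GBP 27,988.50 ÷ 0.0059426 = JPY 4,709,807
Profit = JPY 4,709,807 − JPY 4,587,000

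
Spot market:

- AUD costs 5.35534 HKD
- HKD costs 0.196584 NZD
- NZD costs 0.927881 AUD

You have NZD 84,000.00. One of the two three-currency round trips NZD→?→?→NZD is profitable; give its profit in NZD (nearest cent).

Profitable loop is NZD → HKD → AUD → NZD:
NZD 84,000.00 ÷ 0.196584 = HKD 427,298.25
HKD 427,298.25 ÷ 5.35534 = AUD 79,789.19
AUD 79,789.19 ÷ 0.927881 = NZD 85,990.76
Profit = NZD 85,990.76 − NZD 84,000.00

Profit: NZD 1,990.76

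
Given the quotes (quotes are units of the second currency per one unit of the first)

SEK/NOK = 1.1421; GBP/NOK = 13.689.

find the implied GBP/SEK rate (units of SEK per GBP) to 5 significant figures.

GBP/SEK = 11.986

1 GBP × 13.689 = 13.689 NOK
13.689 NOK ÷ 1.1421 = 11.9858 SEK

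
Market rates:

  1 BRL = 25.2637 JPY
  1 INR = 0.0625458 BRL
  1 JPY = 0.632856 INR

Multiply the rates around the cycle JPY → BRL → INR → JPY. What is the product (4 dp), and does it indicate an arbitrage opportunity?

1.0000 (no arbitrage)

Around JPY → BRL → INR → JPY: 1 ÷ 25.2637 ÷ 0.0625458 ÷ 0.632856 = 1.000000
Product ≈ 1 (deviation 0.000%, within rounding noise).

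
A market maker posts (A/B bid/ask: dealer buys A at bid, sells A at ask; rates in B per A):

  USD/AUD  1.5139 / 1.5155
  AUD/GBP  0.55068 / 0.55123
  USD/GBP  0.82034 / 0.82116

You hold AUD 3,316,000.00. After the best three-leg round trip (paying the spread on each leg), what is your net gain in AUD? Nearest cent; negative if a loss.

Net profit: AUD 50,535.73

Best loop AUD → GBP → USD → AUD:
AUD 3,316,000.00 × 0.55068 (sell AUD at bid) = GBP 1,826,054.88
GBP 1,826,054.88 ÷ 0.82116 (buy USD at ask) = USD 2,223,750.40
USD 2,223,750.40 × 1.5139 (sell USD at bid) = AUD 3,366,535.73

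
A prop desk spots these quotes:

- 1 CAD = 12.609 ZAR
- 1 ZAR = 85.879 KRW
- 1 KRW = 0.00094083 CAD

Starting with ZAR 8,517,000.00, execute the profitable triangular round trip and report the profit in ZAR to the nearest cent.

Profitable loop is ZAR → KRW → CAD → ZAR:
ZAR 8,517,000.00 × 85.879 = KRW 731,431,443
KRW 731,431,443 × 0.00094083 = CAD 688,152.64
CAD 688,152.64 × 12.609 = ZAR 8,676,916.69
Profit = ZAR 8,676,916.69 − ZAR 8,517,000.00

Profit: ZAR 159,916.69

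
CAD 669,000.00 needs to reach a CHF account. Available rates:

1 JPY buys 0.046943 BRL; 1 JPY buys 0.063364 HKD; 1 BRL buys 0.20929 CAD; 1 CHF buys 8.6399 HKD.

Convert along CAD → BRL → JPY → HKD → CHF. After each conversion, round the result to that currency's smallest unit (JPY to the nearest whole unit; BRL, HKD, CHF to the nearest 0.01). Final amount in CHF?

CHF 499,390.95

CAD 669,000.00 ÷ 0.20929 = BRL 3,196,521.57
BRL 3,196,521.57 ÷ 0.046943 = JPY 68,093,679
JPY 68,093,679 × 0.063364 = HKD 4,314,687.88
HKD 4,314,687.88 ÷ 8.6399 = CHF 499,390.95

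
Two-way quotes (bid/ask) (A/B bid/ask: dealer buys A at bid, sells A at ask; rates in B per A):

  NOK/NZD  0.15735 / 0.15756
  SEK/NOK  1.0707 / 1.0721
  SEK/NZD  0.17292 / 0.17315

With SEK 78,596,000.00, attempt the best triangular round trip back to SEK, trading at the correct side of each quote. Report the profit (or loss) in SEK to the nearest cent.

Best loop SEK → NZD → NOK → SEK:
SEK 78,596,000.00 × 0.17292 (sell SEK at bid) = NZD 13,590,820.32
NZD 13,590,820.32 ÷ 0.15756 (buy NOK at ask) = NOK 86,258,062.45
NOK 86,258,062.45 ÷ 1.0721 (buy SEK at ask) = SEK 80,457,105.17

Net profit: SEK 1,861,105.17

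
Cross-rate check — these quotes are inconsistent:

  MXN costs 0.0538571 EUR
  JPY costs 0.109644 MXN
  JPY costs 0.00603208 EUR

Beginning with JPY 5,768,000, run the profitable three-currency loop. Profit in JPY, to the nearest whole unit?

Profitable loop is JPY → EUR → MXN → JPY:
JPY 5,768,000 × 0.00603208 = EUR 34,793.04
EUR 34,793.04 ÷ 0.0538571 = MXN 646,025.08
MXN 646,025.08 ÷ 0.109644 = JPY 5,892,024
Profit = JPY 5,892,024 − JPY 5,768,000

Profit: JPY 124,024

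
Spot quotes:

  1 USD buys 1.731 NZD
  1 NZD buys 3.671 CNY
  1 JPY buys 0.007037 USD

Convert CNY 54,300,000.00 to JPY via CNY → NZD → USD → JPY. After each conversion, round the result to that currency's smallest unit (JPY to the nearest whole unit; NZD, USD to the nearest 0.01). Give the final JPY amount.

CNY 54,300,000.00 ÷ 3.671 = NZD 14,791,609.92
NZD 14,791,609.92 ÷ 1.731 = USD 8,545,124.16
USD 8,545,124.16 ÷ 0.007037 = JPY 1,214,313,509

JPY 1,214,313,509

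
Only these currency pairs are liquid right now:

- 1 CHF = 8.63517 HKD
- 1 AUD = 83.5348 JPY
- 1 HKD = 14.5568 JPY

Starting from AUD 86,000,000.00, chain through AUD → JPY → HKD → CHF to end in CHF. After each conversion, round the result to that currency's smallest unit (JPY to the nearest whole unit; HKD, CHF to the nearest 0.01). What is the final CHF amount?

AUD 86,000,000.00 × 83.5348 = JPY 7,183,992,800
JPY 7,183,992,800 ÷ 14.5568 = HKD 493,514,563.64
HKD 493,514,563.64 ÷ 8.63517 = CHF 57,151,690.54

CHF 57,151,690.54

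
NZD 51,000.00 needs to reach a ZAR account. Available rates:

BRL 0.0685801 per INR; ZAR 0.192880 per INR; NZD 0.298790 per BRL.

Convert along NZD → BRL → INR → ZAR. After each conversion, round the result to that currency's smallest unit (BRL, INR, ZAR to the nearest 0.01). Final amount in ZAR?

NZD 51,000.00 ÷ 0.298790 = BRL 170,688.44
BRL 170,688.44 ÷ 0.0685801 = INR 2,488,891.68
INR 2,488,891.68 × 0.192880 = ZAR 480,057.43

ZAR 480,057.43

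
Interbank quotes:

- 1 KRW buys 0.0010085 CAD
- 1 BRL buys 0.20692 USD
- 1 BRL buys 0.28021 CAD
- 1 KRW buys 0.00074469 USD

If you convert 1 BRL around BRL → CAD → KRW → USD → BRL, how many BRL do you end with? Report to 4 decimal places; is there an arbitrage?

Around BRL → CAD → KRW → USD → BRL: 1 × 0.28021 ÷ 0.0010085 × 0.00074469 ÷ 0.20692 = 0.999956
Product ≈ 1 (deviation 0.004%, within rounding noise).

1.0000 (no arbitrage)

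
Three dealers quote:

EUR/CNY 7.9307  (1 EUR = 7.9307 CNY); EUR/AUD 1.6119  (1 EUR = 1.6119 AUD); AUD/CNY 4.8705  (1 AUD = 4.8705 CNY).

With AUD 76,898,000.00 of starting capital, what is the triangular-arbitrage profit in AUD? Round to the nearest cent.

Profit: AUD 783,020.71

Profitable loop is AUD → EUR → CNY → AUD:
AUD 76,898,000.00 ÷ 1.6119 = EUR 47,706,433.40
EUR 47,706,433.40 × 7.9307 = CNY 378,345,411.38
CNY 378,345,411.38 ÷ 4.8705 = AUD 77,681,020.71
Profit = AUD 77,681,020.71 − AUD 76,898,000.00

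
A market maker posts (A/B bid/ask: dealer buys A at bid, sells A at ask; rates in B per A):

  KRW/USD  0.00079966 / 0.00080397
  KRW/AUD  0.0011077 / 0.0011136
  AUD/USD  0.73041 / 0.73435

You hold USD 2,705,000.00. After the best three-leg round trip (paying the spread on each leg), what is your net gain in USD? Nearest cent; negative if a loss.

Best loop USD → KRW → AUD → USD:
USD 2,705,000.00 ÷ 0.00080397 (buy KRW at ask) = KRW 3,364,553,404
KRW 3,364,553,404 × 0.0011077 (sell KRW at bid) = AUD 3,726,915.81
AUD 3,726,915.81 × 0.73041 (sell AUD at bid) = USD 2,722,176.57

Net profit: USD 17,176.57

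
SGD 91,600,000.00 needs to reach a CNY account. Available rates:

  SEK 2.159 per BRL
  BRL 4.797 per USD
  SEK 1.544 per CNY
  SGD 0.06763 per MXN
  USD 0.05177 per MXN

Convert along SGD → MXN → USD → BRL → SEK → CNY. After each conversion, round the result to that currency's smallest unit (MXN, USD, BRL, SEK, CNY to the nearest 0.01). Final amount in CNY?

CNY 470,337,185.50

SGD 91,600,000.00 ÷ 0.06763 = MXN 1,354,428,508.06
MXN 1,354,428,508.06 × 0.05177 = USD 70,118,763.86
USD 70,118,763.86 × 4.797 = BRL 336,359,710.24
BRL 336,359,710.24 × 2.159 = SEK 726,200,614.41
SEK 726,200,614.41 ÷ 1.544 = CNY 470,337,185.50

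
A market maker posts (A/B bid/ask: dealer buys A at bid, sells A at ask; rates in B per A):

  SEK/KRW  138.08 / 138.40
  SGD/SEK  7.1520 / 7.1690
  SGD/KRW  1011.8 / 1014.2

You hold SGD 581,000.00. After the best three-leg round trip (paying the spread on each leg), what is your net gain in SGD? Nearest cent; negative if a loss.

Best loop SGD → KRW → SEK → SGD:
SGD 581,000.00 × 1011.8 (sell SGD at bid) = KRW 587,855,800
KRW 587,855,800 ÷ 138.40 (buy SEK at ask) = SEK 4,247,513.01
SEK 4,247,513.01 ÷ 7.1690 (buy SGD at ask) = SGD 592,483.33

Net profit: SGD 11,483.33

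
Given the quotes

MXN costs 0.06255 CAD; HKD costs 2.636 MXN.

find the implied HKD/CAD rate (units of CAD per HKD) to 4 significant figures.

HKD/CAD = 0.1649

1 HKD × 2.636 = 2.636 MXN
2.636 MXN × 0.06255 = 0.164882 CAD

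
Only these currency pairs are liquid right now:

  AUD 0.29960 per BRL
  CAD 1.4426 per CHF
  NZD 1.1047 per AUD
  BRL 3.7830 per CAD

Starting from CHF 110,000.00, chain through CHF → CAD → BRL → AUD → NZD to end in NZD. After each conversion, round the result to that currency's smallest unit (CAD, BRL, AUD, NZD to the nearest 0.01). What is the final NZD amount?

NZD 198,683.19

CHF 110,000.00 × 1.4426 = CAD 158,686.00
CAD 158,686.00 × 3.7830 = BRL 600,309.14
BRL 600,309.14 × 0.29960 = AUD 179,852.62
AUD 179,852.62 × 1.1047 = NZD 198,683.19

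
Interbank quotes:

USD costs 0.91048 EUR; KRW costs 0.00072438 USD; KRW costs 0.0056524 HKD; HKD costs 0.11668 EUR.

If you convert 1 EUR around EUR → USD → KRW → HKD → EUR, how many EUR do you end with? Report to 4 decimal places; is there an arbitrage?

Around EUR → USD → KRW → HKD → EUR: 1 ÷ 0.91048 ÷ 0.00072438 × 0.0056524 × 0.11668 = 0.999983
Product ≈ 1 (deviation 0.002%, within rounding noise).

1.0000 (no arbitrage)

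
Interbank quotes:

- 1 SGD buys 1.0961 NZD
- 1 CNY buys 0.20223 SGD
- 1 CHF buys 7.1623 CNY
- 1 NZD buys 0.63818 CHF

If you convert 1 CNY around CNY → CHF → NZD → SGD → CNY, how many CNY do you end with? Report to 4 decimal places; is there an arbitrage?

0.9870 (arbitrage exists)

Around CNY → CHF → NZD → SGD → CNY: 1 ÷ 7.1623 ÷ 0.63818 ÷ 1.0961 ÷ 0.20223 = 0.986980
Product < 1; profitable direction is CNY → SGD → NZD → CHF → CNY.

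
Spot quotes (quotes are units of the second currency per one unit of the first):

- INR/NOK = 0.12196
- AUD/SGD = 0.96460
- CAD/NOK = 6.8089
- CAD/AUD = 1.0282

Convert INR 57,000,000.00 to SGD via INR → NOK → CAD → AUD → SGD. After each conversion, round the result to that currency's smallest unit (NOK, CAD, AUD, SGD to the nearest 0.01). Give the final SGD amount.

SGD 1,012,605.25

INR 57,000,000.00 × 0.12196 = NOK 6,951,720.00
NOK 6,951,720.00 ÷ 6.8089 = CAD 1,020,975.49
CAD 1,020,975.49 × 1.0282 = AUD 1,049,767.00
AUD 1,049,767.00 × 0.96460 = SGD 1,012,605.25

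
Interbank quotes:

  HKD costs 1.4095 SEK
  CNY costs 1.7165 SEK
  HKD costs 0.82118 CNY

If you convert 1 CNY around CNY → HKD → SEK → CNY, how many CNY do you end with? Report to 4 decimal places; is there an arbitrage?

1.0000 (no arbitrage)

Around CNY → HKD → SEK → CNY: 1 ÷ 0.82118 × 1.4095 ÷ 1.7165 = 0.999961
Product ≈ 1 (deviation 0.004%, within rounding noise).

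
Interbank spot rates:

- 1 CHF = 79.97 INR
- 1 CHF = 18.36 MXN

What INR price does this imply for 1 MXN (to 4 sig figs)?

MXN/INR = 4.356

1 MXN ÷ 18.36 = 0.0544662 CHF
0.0544662 CHF × 79.97 = 4.35566 INR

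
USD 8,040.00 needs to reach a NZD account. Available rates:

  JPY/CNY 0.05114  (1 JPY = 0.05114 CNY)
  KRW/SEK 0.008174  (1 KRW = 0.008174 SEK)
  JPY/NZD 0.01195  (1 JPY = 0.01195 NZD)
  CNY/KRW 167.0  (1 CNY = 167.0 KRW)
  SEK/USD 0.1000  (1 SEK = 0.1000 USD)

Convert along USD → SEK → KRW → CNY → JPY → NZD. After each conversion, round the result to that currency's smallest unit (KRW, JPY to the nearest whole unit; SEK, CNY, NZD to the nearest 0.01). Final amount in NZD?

USD 8,040.00 ÷ 0.1000 = SEK 80,400.00
SEK 80,400.00 ÷ 0.008174 = KRW 9,836,066
KRW 9,836,066 ÷ 167.0 = CNY 58,898.60
CNY 58,898.60 ÷ 0.05114 = JPY 1,151,713
JPY 1,151,713 × 0.01195 = NZD 13,762.97

NZD 13,762.97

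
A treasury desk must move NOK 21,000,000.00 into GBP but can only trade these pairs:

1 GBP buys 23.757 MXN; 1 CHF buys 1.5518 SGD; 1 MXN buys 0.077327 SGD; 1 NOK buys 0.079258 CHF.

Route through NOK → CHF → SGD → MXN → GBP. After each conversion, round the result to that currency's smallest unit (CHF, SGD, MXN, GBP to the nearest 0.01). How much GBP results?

NOK 21,000,000.00 × 0.079258 = CHF 1,664,418.00
CHF 1,664,418.00 × 1.5518 = SGD 2,582,843.85
SGD 2,582,843.85 ÷ 0.077327 = MXN 33,401,578.36
MXN 33,401,578.36 ÷ 23.757 = GBP 1,405,967.86

GBP 1,405,967.86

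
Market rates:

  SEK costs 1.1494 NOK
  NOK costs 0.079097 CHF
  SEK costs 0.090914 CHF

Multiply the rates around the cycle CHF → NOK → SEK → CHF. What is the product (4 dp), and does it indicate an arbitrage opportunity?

Around CHF → NOK → SEK → CHF: 1 ÷ 0.079097 ÷ 1.1494 × 0.090914 = 0.999999
Product ≈ 1 (deviation 0.000%, within rounding noise).

1.0000 (no arbitrage)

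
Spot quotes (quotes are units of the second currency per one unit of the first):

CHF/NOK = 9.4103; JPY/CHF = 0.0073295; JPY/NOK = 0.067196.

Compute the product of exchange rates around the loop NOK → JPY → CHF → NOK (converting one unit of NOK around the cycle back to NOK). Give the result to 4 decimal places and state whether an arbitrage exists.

1.0264 (arbitrage exists)

Around NOK → JPY → CHF → NOK: 1 ÷ 0.067196 × 0.0073295 × 9.4103 = 1.026442
Product > 1; profitable direction is NOK → JPY → CHF → NOK.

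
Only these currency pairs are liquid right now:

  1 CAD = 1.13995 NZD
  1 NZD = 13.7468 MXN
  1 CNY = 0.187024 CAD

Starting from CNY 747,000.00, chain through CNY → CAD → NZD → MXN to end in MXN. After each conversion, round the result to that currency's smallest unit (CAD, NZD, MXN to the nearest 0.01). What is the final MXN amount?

CNY 747,000.00 × 0.187024 = CAD 139,706.93
CAD 139,706.93 × 1.13995 = NZD 159,258.91
NZD 159,258.91 × 13.7468 = MXN 2,189,300.38

MXN 2,189,300.38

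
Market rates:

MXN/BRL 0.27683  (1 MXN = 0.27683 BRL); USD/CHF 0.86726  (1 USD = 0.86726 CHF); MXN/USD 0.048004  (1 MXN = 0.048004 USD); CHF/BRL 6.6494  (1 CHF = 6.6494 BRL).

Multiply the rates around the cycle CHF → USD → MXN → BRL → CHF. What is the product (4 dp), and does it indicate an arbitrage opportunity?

1.0000 (no arbitrage)

Around CHF → USD → MXN → BRL → CHF: 1 ÷ 0.86726 ÷ 0.048004 × 0.27683 ÷ 6.6494 = 1.000009
Product ≈ 1 (deviation 0.001%, within rounding noise).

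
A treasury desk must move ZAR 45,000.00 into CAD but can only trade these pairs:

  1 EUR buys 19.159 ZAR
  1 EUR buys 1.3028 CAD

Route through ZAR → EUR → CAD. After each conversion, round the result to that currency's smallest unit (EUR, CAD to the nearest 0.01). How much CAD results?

ZAR 45,000.00 ÷ 19.159 = EUR 2,348.77
EUR 2,348.77 × 1.3028 = CAD 3,059.98

CAD 3,059.98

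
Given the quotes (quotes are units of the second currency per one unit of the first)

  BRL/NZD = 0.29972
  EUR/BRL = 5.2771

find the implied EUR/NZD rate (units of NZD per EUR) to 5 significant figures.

EUR/NZD = 1.5817

1 EUR × 5.2771 = 5.2771 BRL
5.2771 BRL × 0.29972 = 1.58165 NZD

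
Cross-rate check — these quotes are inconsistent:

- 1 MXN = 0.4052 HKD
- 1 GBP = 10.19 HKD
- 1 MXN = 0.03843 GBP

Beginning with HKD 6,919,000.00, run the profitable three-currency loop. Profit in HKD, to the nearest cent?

Profit: HKD 240,261.06

Profitable loop is HKD → GBP → MXN → HKD:
HKD 6,919,000.00 ÷ 10.19 = GBP 678,999.02
GBP 678,999.02 ÷ 0.03843 = MXN 17,668,462.62
MXN 17,668,462.62 × 0.4052 = HKD 7,159,261.06
Profit = HKD 7,159,261.06 − HKD 6,919,000.00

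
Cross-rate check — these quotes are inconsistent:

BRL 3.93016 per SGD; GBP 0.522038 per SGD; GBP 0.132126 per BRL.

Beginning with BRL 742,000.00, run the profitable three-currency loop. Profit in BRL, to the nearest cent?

Profit: BRL 3,946.20

Profitable loop is BRL → SGD → GBP → BRL:
BRL 742,000.00 ÷ 3.93016 = SGD 188,796.38
SGD 188,796.38 × 0.522038 = GBP 98,558.89
GBP 98,558.89 ÷ 0.132126 = BRL 745,946.20
Profit = BRL 745,946.20 − BRL 742,000.00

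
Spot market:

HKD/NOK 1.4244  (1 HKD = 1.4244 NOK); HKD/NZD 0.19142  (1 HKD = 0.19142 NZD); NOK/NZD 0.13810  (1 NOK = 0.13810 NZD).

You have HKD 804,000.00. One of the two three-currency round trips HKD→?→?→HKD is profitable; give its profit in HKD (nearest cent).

Profitable loop is HKD → NOK → NZD → HKD:
HKD 804,000.00 × 1.4244 = NOK 1,145,217.60
NOK 1,145,217.60 × 0.13810 = NZD 158,154.55
NZD 158,154.55 ÷ 0.19142 = HKD 826,217.48
Profit = HKD 826,217.48 − HKD 804,000.00

Profit: HKD 22,217.48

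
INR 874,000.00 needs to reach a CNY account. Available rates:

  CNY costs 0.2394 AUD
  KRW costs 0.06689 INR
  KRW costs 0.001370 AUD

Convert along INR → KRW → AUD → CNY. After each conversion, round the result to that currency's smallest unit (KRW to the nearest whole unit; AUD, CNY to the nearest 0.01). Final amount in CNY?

CNY 74,773.31

INR 874,000.00 ÷ 0.06689 = KRW 13,066,228
KRW 13,066,228 × 0.001370 = AUD 17,900.73
AUD 17,900.73 ÷ 0.2394 = CNY 74,773.31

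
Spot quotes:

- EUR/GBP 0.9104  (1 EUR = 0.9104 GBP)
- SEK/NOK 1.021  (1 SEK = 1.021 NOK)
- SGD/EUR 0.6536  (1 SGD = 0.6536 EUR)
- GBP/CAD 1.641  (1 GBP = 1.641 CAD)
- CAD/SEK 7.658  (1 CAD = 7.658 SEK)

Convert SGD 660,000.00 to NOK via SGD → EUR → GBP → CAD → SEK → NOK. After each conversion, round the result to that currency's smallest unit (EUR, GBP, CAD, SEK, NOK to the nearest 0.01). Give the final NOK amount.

SGD 660,000.00 × 0.6536 = EUR 431,376.00
EUR 431,376.00 × 0.9104 = GBP 392,724.71
GBP 392,724.71 × 1.641 = CAD 644,461.25
CAD 644,461.25 × 7.658 = SEK 4,935,284.25
SEK 4,935,284.25 × 1.021 = NOK 5,038,925.22

NOK 5,038,925.22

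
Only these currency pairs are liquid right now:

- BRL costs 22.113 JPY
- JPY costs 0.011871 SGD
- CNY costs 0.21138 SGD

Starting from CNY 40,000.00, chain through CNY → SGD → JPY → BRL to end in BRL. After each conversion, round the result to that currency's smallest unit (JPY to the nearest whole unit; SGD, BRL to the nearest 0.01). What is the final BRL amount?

CNY 40,000.00 × 0.21138 = SGD 8,455.20
SGD 8,455.20 ÷ 0.011871 = JPY 712,257
JPY 712,257 ÷ 22.113 = BRL 32,209.88

BRL 32,209.88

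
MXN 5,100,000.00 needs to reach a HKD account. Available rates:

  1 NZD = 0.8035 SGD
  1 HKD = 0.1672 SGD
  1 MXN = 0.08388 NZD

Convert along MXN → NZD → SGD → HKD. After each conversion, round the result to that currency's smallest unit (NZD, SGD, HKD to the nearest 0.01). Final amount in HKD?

MXN 5,100,000.00 × 0.08388 = NZD 427,788.00
NZD 427,788.00 × 0.8035 = SGD 343,727.66
SGD 343,727.66 ÷ 0.1672 = HKD 2,055,787.44

HKD 2,055,787.44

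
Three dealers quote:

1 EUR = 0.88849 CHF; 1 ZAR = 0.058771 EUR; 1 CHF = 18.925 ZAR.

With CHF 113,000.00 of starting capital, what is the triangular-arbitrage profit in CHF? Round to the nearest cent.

Profit: CHF 1,347.57

Profitable loop is CHF → EUR → ZAR → CHF:
CHF 113,000.00 ÷ 0.88849 = EUR 127,182.07
EUR 127,182.07 ÷ 0.058771 = ZAR 2,164,027.72
ZAR 2,164,027.72 ÷ 18.925 = CHF 114,347.57
Profit = CHF 114,347.57 − CHF 113,000.00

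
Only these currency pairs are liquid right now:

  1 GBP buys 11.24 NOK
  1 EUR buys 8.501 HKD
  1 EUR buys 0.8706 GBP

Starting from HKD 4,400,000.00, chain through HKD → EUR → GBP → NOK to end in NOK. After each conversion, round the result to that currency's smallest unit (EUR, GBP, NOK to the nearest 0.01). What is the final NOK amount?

HKD 4,400,000.00 ÷ 8.501 = EUR 517,586.17
EUR 517,586.17 × 0.8706 = GBP 450,610.52
GBP 450,610.52 × 11.24 = NOK 5,064,862.24

NOK 5,064,862.24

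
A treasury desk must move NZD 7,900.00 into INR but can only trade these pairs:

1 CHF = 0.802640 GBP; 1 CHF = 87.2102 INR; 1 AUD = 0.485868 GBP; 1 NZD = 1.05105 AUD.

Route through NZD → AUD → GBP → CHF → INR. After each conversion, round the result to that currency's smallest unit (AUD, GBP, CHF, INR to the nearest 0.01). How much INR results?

NZD 7,900.00 × 1.05105 = AUD 8,303.30
AUD 8,303.30 × 0.485868 = GBP 4,034.31
GBP 4,034.31 ÷ 0.802640 = CHF 5,026.30
CHF 5,026.30 × 87.2102 = INR 438,344.63

INR 438,344.63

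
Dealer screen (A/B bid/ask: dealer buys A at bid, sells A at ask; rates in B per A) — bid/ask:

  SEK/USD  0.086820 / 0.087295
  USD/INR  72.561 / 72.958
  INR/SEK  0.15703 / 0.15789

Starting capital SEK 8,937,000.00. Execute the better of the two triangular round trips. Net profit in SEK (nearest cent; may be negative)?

Net result: SEK -49,597.61 (no profitable arbitrage after spreads)

Best loop SEK → INR → USD → SEK:
SEK 8,937,000.00 ÷ 0.15789 (buy INR at ask) = INR 56,602,698.08
INR 56,602,698.08 ÷ 72.958 (buy USD at ask) = USD 775,825.79
USD 775,825.79 ÷ 0.087295 (buy SEK at ask) = SEK 8,887,402.39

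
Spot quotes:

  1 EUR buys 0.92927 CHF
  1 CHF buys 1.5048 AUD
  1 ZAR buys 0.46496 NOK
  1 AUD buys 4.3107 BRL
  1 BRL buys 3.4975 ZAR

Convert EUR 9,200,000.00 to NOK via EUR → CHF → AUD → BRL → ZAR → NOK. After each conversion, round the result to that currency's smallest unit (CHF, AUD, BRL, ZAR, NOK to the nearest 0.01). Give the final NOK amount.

NOK 90,184,030.73

EUR 9,200,000.00 × 0.92927 = CHF 8,549,284.00
CHF 8,549,284.00 × 1.5048 = AUD 12,864,962.56
AUD 12,864,962.56 × 4.3107 = BRL 55,456,994.11
BRL 55,456,994.11 × 3.4975 = ZAR 193,960,836.90
ZAR 193,960,836.90 × 0.46496 = NOK 90,184,030.73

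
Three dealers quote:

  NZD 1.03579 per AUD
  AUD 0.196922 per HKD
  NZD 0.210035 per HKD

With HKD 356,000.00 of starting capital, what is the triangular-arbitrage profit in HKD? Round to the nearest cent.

Profitable loop is HKD → NZD → AUD → HKD:
HKD 356,000.00 × 0.210035 = NZD 74,772.46
NZD 74,772.46 ÷ 1.03579 = AUD 72,188.82
AUD 72,188.82 ÷ 0.196922 = HKD 366,585.87
Profit = HKD 366,585.87 − HKD 356,000.00

Profit: HKD 10,585.87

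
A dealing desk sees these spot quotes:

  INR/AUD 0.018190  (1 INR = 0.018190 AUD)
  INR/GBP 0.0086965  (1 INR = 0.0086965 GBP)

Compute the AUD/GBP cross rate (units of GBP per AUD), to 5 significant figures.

AUD/GBP = 0.47809

1 AUD ÷ 0.018190 = 54.9753 INR
54.9753 INR × 0.0086965 = 0.478092 GBP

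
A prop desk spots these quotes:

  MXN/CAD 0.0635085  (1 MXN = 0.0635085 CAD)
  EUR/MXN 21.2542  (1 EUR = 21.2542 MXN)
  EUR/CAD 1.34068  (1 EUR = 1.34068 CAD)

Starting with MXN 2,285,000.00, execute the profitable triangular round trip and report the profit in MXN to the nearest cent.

Profitable loop is MXN → CAD → EUR → MXN:
MXN 2,285,000.00 × 0.0635085 = CAD 145,116.92
CAD 145,116.92 ÷ 1.34068 = EUR 108,241.28
EUR 108,241.28 × 21.2542 = MXN 2,300,581.86
Profit = MXN 2,300,581.86 − MXN 2,285,000.00

Profit: MXN 15,581.86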